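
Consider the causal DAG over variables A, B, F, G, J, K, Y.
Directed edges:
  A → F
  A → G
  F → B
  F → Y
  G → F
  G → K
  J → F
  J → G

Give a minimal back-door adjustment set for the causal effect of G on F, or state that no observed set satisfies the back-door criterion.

G→F: minimal back-door set {A, J}.

desc(G)\{G}={B,F,K,Y}; candidates ⊆ {A,J}.
size 0: {}; under {} G still reaches {A,B,F,J,Y} ∋ F.
size 1: {A}, {J}; under {A} G still reaches {B,F,J,Y} ∋ F.
{A,J}: G⊥F given {A,J} in G with G→· removed — back-door holds.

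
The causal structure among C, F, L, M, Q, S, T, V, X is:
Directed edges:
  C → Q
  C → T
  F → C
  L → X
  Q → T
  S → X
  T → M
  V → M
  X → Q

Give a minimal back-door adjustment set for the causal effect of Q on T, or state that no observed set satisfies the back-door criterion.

Q→T: minimal back-door set {C}.

desc(Q)\{Q}={M,T}; candidates ⊆ {C,F,L,S,V,X}.
size 0: {}; under {} Q still reaches {C,F,L,M,S,T,X} ∋ T.
{C}: Q⊥T given {C} in G with Q→· removed — back-door holds.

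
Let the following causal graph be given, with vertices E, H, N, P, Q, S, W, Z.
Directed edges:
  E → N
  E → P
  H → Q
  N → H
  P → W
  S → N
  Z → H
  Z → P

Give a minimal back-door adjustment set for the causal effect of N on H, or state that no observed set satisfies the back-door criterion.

desc(N)\{N}={H,Q}; candidates ⊆ {E,P,S,W,Z}.
∅: N⊥H given ∅ in G with N→· removed — back-door holds.

N→H: minimal back-door set ∅.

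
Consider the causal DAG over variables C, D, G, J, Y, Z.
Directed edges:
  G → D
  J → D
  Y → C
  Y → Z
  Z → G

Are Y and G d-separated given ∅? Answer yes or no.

Bayes-Ball from Y | ∅ reaches {C,D,G,Z}.
G ∈ reach(Y|∅) ⇒ Y ⊥̸ G | ∅.

No — Y and G are d-connected given ∅.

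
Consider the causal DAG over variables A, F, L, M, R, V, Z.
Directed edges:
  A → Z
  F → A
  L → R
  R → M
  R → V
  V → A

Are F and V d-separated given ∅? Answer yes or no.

Bayes-Ball from F | ∅ reaches {A,Z}.
V ∉ reach(F|∅) ⇒ F ⊥ V | ∅.

Yes — F ⊥ V | ∅.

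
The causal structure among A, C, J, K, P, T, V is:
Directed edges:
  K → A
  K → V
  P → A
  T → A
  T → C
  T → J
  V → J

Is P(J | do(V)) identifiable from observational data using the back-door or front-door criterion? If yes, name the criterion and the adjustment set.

P(J|do(V)): backdoor, adjust for ∅.

desc(V)\{V}={J}; candidates ⊆ {A,C,K,P,T}.
∅: V⊥J given ∅ in G with V→· removed — back-door holds.
P(J|do(V)) = P(J|V) — no adjustment needed.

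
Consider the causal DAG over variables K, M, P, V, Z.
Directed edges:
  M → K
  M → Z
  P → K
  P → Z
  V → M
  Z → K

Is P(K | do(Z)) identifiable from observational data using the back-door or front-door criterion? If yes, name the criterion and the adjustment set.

P(K|do(Z)): backdoor, adjust for {M, P}.

desc(Z)\{Z}={K}; candidates ⊆ {M,P,V}.
size 0: {}; under {} Z still reaches {K,M,P,V} ∋ K.
size 1: {M}, {P}, {V}; under {M} Z still reaches {K,P} ∋ K.
{M,P}: Z⊥K given {M,P} in G with Z→· removed — back-door holds.
P(K|do(Z)) = Σ_{M,P} P(K|Z,M,P)·P(M,P).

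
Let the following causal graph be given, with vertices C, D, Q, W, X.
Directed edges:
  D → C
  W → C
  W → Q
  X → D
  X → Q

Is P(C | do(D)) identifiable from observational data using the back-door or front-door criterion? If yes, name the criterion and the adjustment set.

P(C|do(D)): backdoor, adjust for ∅.

desc(D)\{D}={C}; candidates ⊆ {Q,W,X}.
∅: D⊥C given ∅ in G with D→· removed — back-door holds.
P(C|do(D)) = P(C|D) — no adjustment needed.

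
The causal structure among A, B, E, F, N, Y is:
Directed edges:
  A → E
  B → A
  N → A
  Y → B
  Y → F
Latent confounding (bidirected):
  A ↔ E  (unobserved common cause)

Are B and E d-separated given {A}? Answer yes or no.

No — B and E are d-connected given {A}.

Bayes-Ball from B | {A} reaches {E,F,N,Y}.
E ∈ reach(B|{A}) ⇒ B ⊥̸ E | {A}.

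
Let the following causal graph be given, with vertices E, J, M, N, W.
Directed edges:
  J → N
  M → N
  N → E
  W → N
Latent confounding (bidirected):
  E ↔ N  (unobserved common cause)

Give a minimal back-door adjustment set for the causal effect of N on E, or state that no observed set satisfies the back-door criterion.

N→E: no observed back-door set.

desc(N)\{N}={E}; candidates ⊆ {J,M,W}.
N↔E: latent back-door arc(s) into N.
size 0: {}; under {} N still reaches {E,J,M,W} ∋ E.
size 1: {J}, {M}, {W}; under {J} N still reaches {E,M,W} ∋ E.
size 2: {J,M}, {J,W}, {M,W}; under {J,M} N still reaches {E,W} ∋ E.
N↔E cannot be blocked by any observed set — no back-door set.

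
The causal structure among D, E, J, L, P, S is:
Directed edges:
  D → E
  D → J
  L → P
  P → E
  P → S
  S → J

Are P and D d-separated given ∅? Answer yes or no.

Bayes-Ball from P | ∅ reaches {E,J,L,S}.
D ∉ reach(P|∅) ⇒ P ⊥ D | ∅.

Yes — P ⊥ D | ∅.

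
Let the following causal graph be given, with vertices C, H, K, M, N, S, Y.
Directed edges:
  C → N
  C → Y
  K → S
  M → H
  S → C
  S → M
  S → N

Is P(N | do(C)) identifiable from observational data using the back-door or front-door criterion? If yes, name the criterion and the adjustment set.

desc(C)\{C}={N,Y}; candidates ⊆ {H,K,M,S}.
size 0: {}; under {} C still reaches {H,K,M,N,S} ∋ N.
{S}: C⊥N given {S} in G with C→· removed — back-door holds.
P(N|do(C)) = Σ_{S} P(N|C,S)·P(S).

P(N|do(C)): backdoor, adjust for {S}.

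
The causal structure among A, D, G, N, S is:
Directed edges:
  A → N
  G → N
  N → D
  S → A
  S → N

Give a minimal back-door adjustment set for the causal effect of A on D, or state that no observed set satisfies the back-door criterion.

A→D: minimal back-door set {S}.

desc(A)\{A}={D,N}; candidates ⊆ {G,S}.
size 0: {}; under {} A still reaches {D,N,S} ∋ D.
{S}: A⊥D given {S} in G with A→· removed — back-door holds.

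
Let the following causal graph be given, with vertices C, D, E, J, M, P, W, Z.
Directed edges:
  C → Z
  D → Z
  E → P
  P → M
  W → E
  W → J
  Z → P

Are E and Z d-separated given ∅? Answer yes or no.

Bayes-Ball from E | ∅ reaches {J,M,P,W}.
Z ∉ reach(E|∅) ⇒ E ⊥ Z | ∅.

Yes — E ⊥ Z | ∅.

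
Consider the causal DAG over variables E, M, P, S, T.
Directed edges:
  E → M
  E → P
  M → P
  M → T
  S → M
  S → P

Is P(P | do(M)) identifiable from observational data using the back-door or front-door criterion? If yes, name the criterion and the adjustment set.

desc(M)\{M}={P,T}; candidates ⊆ {E,S}.
size 0: {}; under {} M still reaches {E,P,S} ∋ P.
size 1: {E}, {S}; under {E} M still reaches {P,S} ∋ P.
{E,S}: M⊥P given {E,S} in G with M→· removed — back-door holds.
P(P|do(M)) = Σ_{E,S} P(P|M,E,S)·P(E,S).

P(P|do(M)): backdoor, adjust for {E, S}.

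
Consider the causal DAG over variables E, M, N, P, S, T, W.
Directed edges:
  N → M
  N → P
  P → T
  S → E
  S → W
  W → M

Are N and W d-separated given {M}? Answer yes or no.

No — N and W are d-connected given {M}.

Bayes-Ball from N | {M} reaches {E,P,S,T,W}.
W ∈ reach(N|{M}) ⇒ N ⊥̸ W | {M}.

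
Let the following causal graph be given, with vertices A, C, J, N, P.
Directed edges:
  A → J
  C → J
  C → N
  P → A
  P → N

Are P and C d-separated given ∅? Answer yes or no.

Bayes-Ball from P | ∅ reaches {A,J,N}.
C ∉ reach(P|∅) ⇒ P ⊥ C | ∅.

Yes — P ⊥ C | ∅.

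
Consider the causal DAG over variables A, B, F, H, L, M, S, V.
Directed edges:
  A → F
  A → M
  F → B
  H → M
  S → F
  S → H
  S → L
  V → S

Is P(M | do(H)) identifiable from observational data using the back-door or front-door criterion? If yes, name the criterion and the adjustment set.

P(M|do(H)): backdoor, adjust for ∅.

desc(H)\{H}={M}; candidates ⊆ {A,B,F,L,S,V}.
∅: H⊥M given ∅ in G with H→· removed — back-door holds.
P(M|do(H)) = P(M|H) — no adjustment needed.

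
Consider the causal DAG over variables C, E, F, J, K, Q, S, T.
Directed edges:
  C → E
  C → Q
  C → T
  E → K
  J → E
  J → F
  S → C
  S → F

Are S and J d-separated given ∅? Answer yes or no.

Yes — S ⊥ J | ∅.

Bayes-Ball from S | ∅ reaches {C,E,F,K,Q,T}.
J ∉ reach(S|∅) ⇒ S ⊥ J | ∅.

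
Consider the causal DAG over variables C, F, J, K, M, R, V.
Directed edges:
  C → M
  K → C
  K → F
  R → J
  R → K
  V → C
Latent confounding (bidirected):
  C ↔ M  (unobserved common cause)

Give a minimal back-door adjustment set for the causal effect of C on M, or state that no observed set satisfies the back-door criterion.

desc(C)\{C}={M}; candidates ⊆ {F,J,K,R,V}.
C↔M: latent back-door arc(s) into C.
size 0: {}; under {} C still reaches {F,J,K,M,R,V} ∋ M.
size 1: {F}, {J}, {K} …(+2); under {F} C still reaches {J,K,M,R,V} ∋ M.
size 2: {F,J}, {F,K}, {F,R} …(+7); under {F,J} C still reaches {K,M,R,V} ∋ M.
C↔M cannot be blocked by any observed set — no back-door set.

C→M: no observed back-door set.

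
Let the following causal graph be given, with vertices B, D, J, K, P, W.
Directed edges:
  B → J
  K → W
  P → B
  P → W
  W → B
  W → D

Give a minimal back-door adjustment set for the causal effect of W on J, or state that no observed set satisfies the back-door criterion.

W→J: minimal back-door set {P}.

desc(W)\{W}={B,D,J}; candidates ⊆ {K,P}.
size 0: {}; under {} W still reaches {B,J,K,P} ∋ J.
{P}: W⊥J given {P} in G with W→· removed — back-door holds.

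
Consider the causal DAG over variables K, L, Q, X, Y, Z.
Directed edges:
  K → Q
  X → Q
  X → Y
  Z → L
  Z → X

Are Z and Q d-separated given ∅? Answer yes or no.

Bayes-Ball from Z | ∅ reaches {L,Q,X,Y}.
Q ∈ reach(Z|∅) ⇒ Z ⊥̸ Q | ∅.

No — Z and Q are d-connected given ∅.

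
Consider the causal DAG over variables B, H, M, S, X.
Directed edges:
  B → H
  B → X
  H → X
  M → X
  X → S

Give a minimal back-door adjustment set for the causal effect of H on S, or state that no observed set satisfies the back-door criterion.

H→S: minimal back-door set {B}.

desc(H)\{H}={S,X}; candidates ⊆ {B,M}.
size 0: {}; under {} H still reaches {B,S,X} ∋ S.
{B}: H⊥S given {B} in G with H→· removed — back-door holds.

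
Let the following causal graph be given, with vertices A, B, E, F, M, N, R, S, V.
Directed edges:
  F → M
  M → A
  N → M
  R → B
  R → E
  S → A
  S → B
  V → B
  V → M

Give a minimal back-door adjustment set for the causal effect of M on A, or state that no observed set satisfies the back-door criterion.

M→A: minimal back-door set ∅.

desc(M)\{M}={A}; candidates ⊆ {B,E,F,N,R,S,V}.
∅: M⊥A given ∅ in G with M→· removed — back-door holds.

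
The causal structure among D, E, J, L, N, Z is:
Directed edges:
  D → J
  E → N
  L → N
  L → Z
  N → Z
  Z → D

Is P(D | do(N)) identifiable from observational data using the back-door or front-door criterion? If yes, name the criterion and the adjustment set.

P(D|do(N)): backdoor, adjust for {L}.

desc(N)\{N}={D,J,Z}; candidates ⊆ {E,L}.
size 0: {}; under {} N still reaches {D,E,J,L,Z} ∋ D.
{L}: N⊥D given {L} in G with N→· removed — back-door holds.
P(D|do(N)) = Σ_{L} P(D|N,L)·P(L).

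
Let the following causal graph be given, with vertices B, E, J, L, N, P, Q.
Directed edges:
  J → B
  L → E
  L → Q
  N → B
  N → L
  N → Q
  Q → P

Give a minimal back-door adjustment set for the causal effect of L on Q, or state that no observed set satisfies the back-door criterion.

L→Q: minimal back-door set {N}.

desc(L)\{L}={E,P,Q}; candidates ⊆ {B,J,N}.
size 0: {}; under {} L still reaches {B,N,P,Q} ∋ Q.
{N}: L⊥Q given {N} in G with L→· removed — back-door holds.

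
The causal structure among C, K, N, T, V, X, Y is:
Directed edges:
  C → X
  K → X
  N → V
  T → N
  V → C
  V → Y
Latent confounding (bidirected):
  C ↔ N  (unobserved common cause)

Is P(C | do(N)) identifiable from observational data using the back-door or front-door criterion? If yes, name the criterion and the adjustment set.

desc(N)\{N}={C,V,X,Y}; candidates ⊆ {K,T}.
N↔C: latent back-door arc(s) into N.
size 0: {}; under {} N still reaches {C,T,X} ∋ C.
size 1: {K}, {T}; under {K} N still reaches {C,T,X} ∋ C.
size 2: {K,T}; under {K,T} N still reaches {C,X} ∋ C.
N↔C cannot be blocked by any observed set — no back-door set.
{V}: (i) intercepts every directed N→C path; (ii) no back-door N→{V}; (iii) {N} blocks every back-door {V}→C. Front-door holds.
P(C|do(N)) = Σ_{V} P(V|N) Σ_{N'} P(C|V,N')P(N').

P(C|do(N)): frontdoor, adjust for {V}.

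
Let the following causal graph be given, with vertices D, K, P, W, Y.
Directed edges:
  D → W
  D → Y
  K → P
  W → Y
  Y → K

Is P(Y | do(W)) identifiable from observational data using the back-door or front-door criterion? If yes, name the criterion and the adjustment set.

desc(W)\{W}={K,P,Y}; candidates ⊆ {D}.
size 0: {}; under {} W still reaches {D,K,P,Y} ∋ Y.
{D}: W⊥Y given {D} in G with W→· removed — back-door holds.
P(Y|do(W)) = Σ_{D} P(Y|W,D)·P(D).

P(Y|do(W)): backdoor, adjust for {D}.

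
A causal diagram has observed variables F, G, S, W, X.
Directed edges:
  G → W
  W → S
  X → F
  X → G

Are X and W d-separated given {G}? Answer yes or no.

Yes — X ⊥ W | {G}.

Bayes-Ball from X | {G} reaches {F}.
W ∉ reach(X|{G}) ⇒ X ⊥ W | {G}.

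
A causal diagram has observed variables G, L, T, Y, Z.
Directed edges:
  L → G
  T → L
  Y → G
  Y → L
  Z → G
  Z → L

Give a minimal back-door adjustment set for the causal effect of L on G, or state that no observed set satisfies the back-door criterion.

desc(L)\{L}={G}; candidates ⊆ {T,Y,Z}.
size 0: {}; under {} L still reaches {G,T,Y,Z} ∋ G.
size 1: {T}, {Y}, {Z}; under {T} L still reaches {G,Y,Z} ∋ G.
{Y,Z}: L⊥G given {Y,Z} in G with L→· removed — back-door holds.

L→G: minimal back-door set {Y, Z}.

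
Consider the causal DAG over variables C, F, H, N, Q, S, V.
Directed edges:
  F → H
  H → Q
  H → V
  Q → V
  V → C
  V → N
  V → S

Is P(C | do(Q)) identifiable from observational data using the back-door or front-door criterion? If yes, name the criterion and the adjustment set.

P(C|do(Q)): backdoor, adjust for {H}.

desc(Q)\{Q}={C,N,S,V}; candidates ⊆ {F,H}.
size 0: {}; under {} Q still reaches {C,F,H,N,S,V} ∋ C.
{H}: Q⊥C given {H} in G with Q→· removed — back-door holds.
P(C|do(Q)) = Σ_{H} P(C|Q,H)·P(H).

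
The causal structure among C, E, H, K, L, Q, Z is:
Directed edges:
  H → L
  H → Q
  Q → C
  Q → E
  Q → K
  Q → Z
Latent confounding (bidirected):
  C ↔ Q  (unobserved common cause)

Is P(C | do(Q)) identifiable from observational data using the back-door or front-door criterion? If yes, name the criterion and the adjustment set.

desc(Q)\{Q}={C,E,K,Z}; candidates ⊆ {H,L}.
Q↔C: latent back-door arc(s) into Q.
size 0: {}; under {} Q still reaches {C,H,L} ∋ C.
size 1: {H}, {L}; under {H} Q still reaches {C} ∋ C.
size 2: {H,L}; under {H,L} Q still reaches {C} ∋ C.
Q↔C cannot be blocked by any observed set — no back-door set.
No mediator lies on a directed Q→…→C path.
Neither criterion identifies P(C|do(Q)) in this graph.

P(C|do(Q)): not identifiable (no BD/FD set).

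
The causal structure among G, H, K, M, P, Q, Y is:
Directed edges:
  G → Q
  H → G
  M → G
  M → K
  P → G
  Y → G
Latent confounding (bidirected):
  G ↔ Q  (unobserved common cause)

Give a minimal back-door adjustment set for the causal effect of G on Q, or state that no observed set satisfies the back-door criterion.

G→Q: no observed back-door set.

desc(G)\{G}={Q}; candidates ⊆ {H,K,M,P,Y}.
G↔Q: latent back-door arc(s) into G.
size 0: {}; under {} G still reaches {H,K,M,P,Q,Y} ∋ Q.
size 1: {H}, {K}, {M} …(+2); under {H} G still reaches {K,M,P,Q,Y} ∋ Q.
size 2: {H,K}, {H,M}, {H,P} …(+7); under {H,K} G still reaches {M,P,Q,Y} ∋ Q.
G↔Q cannot be blocked by any observed set — no back-door set.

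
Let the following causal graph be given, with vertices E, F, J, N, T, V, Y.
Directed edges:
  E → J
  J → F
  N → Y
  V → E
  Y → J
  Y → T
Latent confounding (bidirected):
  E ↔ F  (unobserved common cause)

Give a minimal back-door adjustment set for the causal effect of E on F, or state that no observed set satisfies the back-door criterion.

desc(E)\{E}={F,J}; candidates ⊆ {N,T,V,Y}.
E↔F: latent back-door arc(s) into E.
size 0: {}; under {} E still reaches {F,V} ∋ F.
size 1: {N}, {T}, {V} …(+1); under {N} E still reaches {F,V} ∋ F.
size 2: {N,T}, {N,V}, {N,Y} …(+3); under {N,T} E still reaches {F,V} ∋ F.
E↔F cannot be blocked by any observed set — no back-door set.

E→F: no observed back-door set.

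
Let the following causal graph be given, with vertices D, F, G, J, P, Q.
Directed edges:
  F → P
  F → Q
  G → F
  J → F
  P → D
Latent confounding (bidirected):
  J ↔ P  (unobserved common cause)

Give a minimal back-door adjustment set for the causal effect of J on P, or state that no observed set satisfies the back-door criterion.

desc(J)\{J}={D,F,P,Q}; candidates ⊆ {G}.
J↔P: latent back-door arc(s) into J.
size 0: {}; under {} J still reaches {D,P} ∋ P.
size 1: {G}; under {G} J still reaches {D,P} ∋ P.
J↔P cannot be blocked by any observed set — no back-door set.

J→P: no observed back-door set.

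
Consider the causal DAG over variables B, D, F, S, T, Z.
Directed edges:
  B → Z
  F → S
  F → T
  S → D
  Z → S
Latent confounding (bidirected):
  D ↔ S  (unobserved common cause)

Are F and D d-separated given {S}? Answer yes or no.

Bayes-Ball from F | {S} reaches {B,D,T,Z}.
D ∈ reach(F|{S}) ⇒ F ⊥̸ D | {S}.

No — F and D are d-connected given {S}.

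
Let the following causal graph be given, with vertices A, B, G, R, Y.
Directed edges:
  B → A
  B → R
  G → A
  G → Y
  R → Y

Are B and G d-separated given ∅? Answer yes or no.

Bayes-Ball from B | ∅ reaches {A,R,Y}.
G ∉ reach(B|∅) ⇒ B ⊥ G | ∅.

Yes — B ⊥ G | ∅.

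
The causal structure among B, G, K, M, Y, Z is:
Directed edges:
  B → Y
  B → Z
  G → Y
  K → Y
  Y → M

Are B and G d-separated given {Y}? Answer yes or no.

No — B and G are d-connected given {Y}.

Bayes-Ball from B | {Y} reaches {G,K,Z}.
G ∈ reach(B|{Y}) ⇒ B ⊥̸ G | {Y}.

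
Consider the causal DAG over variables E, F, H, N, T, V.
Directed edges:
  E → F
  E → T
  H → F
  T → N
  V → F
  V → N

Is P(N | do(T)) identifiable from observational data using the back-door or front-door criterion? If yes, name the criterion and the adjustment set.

desc(T)\{T}={N}; candidates ⊆ {E,F,H,V}.
∅: T⊥N given ∅ in G with T→· removed — back-door holds.
P(N|do(T)) = P(N|T) — no adjustment needed.

P(N|do(T)): backdoor, adjust for ∅.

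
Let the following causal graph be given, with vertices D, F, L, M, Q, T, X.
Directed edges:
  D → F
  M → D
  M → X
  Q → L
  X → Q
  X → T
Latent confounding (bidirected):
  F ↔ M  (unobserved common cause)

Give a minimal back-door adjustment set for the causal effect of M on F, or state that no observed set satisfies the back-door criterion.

desc(M)\{M}={D,F,L,Q,T,X}; candidates ⊆ {—}.
M↔F: latent back-door arc(s) into M.
size 0: {}; under {} M still reaches {F} ∋ F.
M↔F cannot be blocked by any observed set — no back-door set.

M→F: no observed back-door set.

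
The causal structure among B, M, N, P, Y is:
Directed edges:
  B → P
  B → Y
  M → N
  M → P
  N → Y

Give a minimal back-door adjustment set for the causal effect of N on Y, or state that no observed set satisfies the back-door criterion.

desc(N)\{N}={Y}; candidates ⊆ {B,M,P}.
∅: N⊥Y given ∅ in G with N→· removed — back-door holds.

N→Y: minimal back-door set ∅.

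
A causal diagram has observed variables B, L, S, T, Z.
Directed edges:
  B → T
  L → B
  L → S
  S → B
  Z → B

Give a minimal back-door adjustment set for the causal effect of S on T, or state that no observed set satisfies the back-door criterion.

desc(S)\{S}={B,T}; candidates ⊆ {L,Z}.
size 0: {}; under {} S still reaches {B,L,T} ∋ T.
{L}: S⊥T given {L} in G with S→· removed — back-door holds.

S→T: minimal back-door set {L}.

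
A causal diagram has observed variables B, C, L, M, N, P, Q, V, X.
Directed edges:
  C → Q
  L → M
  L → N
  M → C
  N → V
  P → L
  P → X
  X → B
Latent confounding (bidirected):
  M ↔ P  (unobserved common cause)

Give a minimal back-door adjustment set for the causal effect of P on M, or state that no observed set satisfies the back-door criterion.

desc(P)\{P}={B,C,L,M,N,Q,V,X}; candidates ⊆ {—}.
P↔M: latent back-door arc(s) into P.
size 0: {}; under {} P still reaches {C,M,Q} ∋ M.
P↔M cannot be blocked by any observed set — no back-door set.

P→M: no observed back-door set.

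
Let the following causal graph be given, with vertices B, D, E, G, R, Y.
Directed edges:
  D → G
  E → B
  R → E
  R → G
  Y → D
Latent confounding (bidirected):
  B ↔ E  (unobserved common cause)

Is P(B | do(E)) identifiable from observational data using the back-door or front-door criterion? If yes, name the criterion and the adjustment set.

desc(E)\{E}={B}; candidates ⊆ {D,G,R,Y}.
E↔B: latent back-door arc(s) into E.
size 0: {}; under {} E still reaches {B,G,R} ∋ B.
size 1: {D}, {G}, {R} …(+1); under {D} E still reaches {B,G,R} ∋ B.
size 2: {D,G}, {D,R}, {D,Y} …(+3); under {D,G} E still reaches {B,R} ∋ B.
E↔B cannot be blocked by any observed set — no back-door set.
No mediator lies on a directed E→…→B path.
Neither criterion identifies P(B|do(E)) in this graph.

P(B|do(E)): not identifiable (no BD/FD set).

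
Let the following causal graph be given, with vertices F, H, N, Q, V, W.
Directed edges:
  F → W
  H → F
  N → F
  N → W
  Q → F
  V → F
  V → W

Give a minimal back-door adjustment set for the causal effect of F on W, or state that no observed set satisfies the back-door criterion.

desc(F)\{F}={W}; candidates ⊆ {H,N,Q,V}.
size 0: {}; under {} F still reaches {H,N,Q,V,W} ∋ W.
size 1: {H}, {N}, {Q} …(+1); under {H} F still reaches {N,Q,V,W} ∋ W.
{N,V}: F⊥W given {N,V} in G with F→· removed — back-door holds.

F→W: minimal back-door set {N, V}.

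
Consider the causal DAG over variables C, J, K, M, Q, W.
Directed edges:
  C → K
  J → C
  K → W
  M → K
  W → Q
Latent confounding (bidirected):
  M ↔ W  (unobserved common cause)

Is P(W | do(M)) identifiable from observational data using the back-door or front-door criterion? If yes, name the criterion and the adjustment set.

desc(M)\{M}={K,Q,W}; candidates ⊆ {C,J}.
M↔W: latent back-door arc(s) into M.
size 0: {}; under {} M still reaches {Q,W} ∋ W.
size 1: {C}, {J}; under {C} M still reaches {Q,W} ∋ W.
size 2: {C,J}; under {C,J} M still reaches {Q,W} ∋ W.
M↔W cannot be blocked by any observed set — no back-door set.
{K}: (i) intercepts every directed M→W path; (ii) no back-door M→{K}; (iii) {M} blocks every back-door {K}→W. Front-door holds.
P(W|do(M)) = Σ_{K} P(K|M) Σ_{M'} P(W|K,M')P(M').

P(W|do(M)): frontdoor, adjust for {K}.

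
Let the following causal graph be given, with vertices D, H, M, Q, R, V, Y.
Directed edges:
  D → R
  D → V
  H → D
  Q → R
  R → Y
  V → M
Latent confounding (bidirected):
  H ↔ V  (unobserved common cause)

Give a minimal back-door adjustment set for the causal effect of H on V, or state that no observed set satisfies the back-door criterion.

desc(H)\{H}={D,M,R,V,Y}; candidates ⊆ {Q}.
H↔V: latent back-door arc(s) into H.
size 0: {}; under {} H still reaches {M,V} ∋ V.
size 1: {Q}; under {Q} H still reaches {M,V} ∋ V.
H↔V cannot be blocked by any observed set — no back-door set.

H→V: no observed back-door set.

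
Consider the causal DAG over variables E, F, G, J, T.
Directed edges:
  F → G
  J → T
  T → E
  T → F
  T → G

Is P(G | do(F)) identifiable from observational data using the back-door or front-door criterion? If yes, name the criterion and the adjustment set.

desc(F)\{F}={G}; candidates ⊆ {E,J,T}.
size 0: {}; under {} F still reaches {E,G,J,T} ∋ G.
{T}: F⊥G given {T} in G with F→· removed — back-door holds.
P(G|do(F)) = Σ_{T} P(G|F,T)·P(T).

P(G|do(F)): backdoor, adjust for {T}.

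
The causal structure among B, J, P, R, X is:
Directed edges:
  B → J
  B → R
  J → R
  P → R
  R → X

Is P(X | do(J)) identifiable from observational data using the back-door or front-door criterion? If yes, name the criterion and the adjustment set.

P(X|do(J)): backdoor, adjust for {B}.

desc(J)\{J}={R,X}; candidates ⊆ {B,P}.
size 0: {}; under {} J still reaches {B,R,X} ∋ X.
{B}: J⊥X given {B} in G with J→· removed — back-door holds.
P(X|do(J)) = Σ_{B} P(X|J,B)·P(B).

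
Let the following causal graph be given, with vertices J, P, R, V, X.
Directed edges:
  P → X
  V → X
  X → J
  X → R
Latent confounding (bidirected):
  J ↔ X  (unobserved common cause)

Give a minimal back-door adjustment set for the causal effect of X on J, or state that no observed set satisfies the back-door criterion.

X→J: no observed back-door set.

desc(X)\{X}={J,R}; candidates ⊆ {P,V}.
X↔J: latent back-door arc(s) into X.
size 0: {}; under {} X still reaches {J,P,V} ∋ J.
size 1: {P}, {V}; under {P} X still reaches {J,V} ∋ J.
size 2: {P,V}; under {P,V} X still reaches {J} ∋ J.
X↔J cannot be blocked by any observed set — no back-door set.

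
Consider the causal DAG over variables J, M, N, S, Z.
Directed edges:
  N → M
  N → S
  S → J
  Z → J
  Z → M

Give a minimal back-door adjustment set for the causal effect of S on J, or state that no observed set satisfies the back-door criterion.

desc(S)\{S}={J}; candidates ⊆ {M,N,Z}.
∅: S⊥J given ∅ in G with S→· removed — back-door holds.

S→J: minimal back-door set ∅.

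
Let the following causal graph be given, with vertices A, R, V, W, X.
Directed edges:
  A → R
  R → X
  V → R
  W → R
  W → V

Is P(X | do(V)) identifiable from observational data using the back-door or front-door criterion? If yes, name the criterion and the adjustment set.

desc(V)\{V}={R,X}; candidates ⊆ {A,W}.
size 0: {}; under {} V still reaches {R,W,X} ∋ X.
{W}: V⊥X given {W} in G with V→· removed — back-door holds.
P(X|do(V)) = Σ_{W} P(X|V,W)·P(W).

P(X|do(V)): backdoor, adjust for {W}.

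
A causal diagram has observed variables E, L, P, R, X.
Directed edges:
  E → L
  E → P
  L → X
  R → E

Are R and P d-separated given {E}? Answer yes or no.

Bayes-Ball from R | {E} reaches ∅.
P ∉ reach(R|{E}) ⇒ R ⊥ P | {E}.

Yes — R ⊥ P | {E}.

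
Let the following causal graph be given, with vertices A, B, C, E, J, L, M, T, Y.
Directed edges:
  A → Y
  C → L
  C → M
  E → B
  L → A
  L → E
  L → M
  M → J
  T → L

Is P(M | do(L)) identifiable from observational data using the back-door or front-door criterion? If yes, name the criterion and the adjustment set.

desc(L)\{L}={A,B,E,J,M,Y}; candidates ⊆ {C,T}.
size 0: {}; under {} L still reaches {C,J,M,T} ∋ M.
{C}: L⊥M given {C} in G with L→· removed — back-door holds.
P(M|do(L)) = Σ_{C} P(M|L,C)·P(C).

P(M|do(L)): backdoor, adjust for {C}.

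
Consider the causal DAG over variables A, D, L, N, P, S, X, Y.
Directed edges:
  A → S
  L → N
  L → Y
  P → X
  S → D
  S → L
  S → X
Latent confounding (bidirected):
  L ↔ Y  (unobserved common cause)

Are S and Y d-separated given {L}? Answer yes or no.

No — S and Y are d-connected given {L}.

Bayes-Ball from S | {L} reaches {A,D,X,Y}.
Y ∈ reach(S|{L}) ⇒ S ⊥̸ Y | {L}.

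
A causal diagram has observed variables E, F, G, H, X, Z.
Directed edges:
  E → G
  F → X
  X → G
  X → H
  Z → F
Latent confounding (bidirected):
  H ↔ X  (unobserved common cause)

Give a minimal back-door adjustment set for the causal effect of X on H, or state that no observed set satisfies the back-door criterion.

X→H: no observed back-door set.

desc(X)\{X}={G,H}; candidates ⊆ {E,F,Z}.
X↔H: latent back-door arc(s) into X.
size 0: {}; under {} X still reaches {F,H,Z} ∋ H.
size 1: {E}, {F}, {Z}; under {E} X still reaches {F,H,Z} ∋ H.
size 2: {E,F}, {E,Z}, {F,Z}; under {E,F} X still reaches {H} ∋ H.
X↔H cannot be blocked by any observed set — no back-door set.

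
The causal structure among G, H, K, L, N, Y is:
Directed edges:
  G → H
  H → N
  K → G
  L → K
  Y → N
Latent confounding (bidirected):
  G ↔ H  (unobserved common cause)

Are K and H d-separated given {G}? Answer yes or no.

Bayes-Ball from K | {G} reaches {H,L,N}.
H ∈ reach(K|{G}) ⇒ K ⊥̸ H | {G}.

No — K and H are d-connected given {G}.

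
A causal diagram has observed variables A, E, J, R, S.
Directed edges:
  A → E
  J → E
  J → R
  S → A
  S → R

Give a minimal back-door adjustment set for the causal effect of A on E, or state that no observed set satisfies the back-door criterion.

A→E: minimal back-door set ∅.

desc(A)\{A}={E}; candidates ⊆ {J,R,S}.
∅: A⊥E given ∅ in G with A→· removed — back-door holds.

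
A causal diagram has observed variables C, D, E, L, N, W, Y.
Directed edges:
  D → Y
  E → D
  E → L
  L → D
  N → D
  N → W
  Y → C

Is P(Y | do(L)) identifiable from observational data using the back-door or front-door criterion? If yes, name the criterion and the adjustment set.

P(Y|do(L)): backdoor, adjust for {E}.

desc(L)\{L}={C,D,Y}; candidates ⊆ {E,N,W}.
size 0: {}; under {} L still reaches {C,D,E,Y} ∋ Y.
{E}: L⊥Y given {E} in G with L→· removed — back-door holds.
P(Y|do(L)) = Σ_{E} P(Y|L,E)·P(E).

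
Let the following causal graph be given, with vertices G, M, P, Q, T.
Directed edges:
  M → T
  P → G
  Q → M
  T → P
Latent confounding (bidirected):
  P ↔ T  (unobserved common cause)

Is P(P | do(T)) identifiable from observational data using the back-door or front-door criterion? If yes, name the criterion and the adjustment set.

P(P|do(T)): not identifiable (no BD/FD set).

desc(T)\{T}={G,P}; candidates ⊆ {M,Q}.
T↔P: latent back-door arc(s) into T.
size 0: {}; under {} T still reaches {G,M,P,Q} ∋ P.
size 1: {M}, {Q}; under {M} T still reaches {G,P} ∋ P.
size 2: {M,Q}; under {M,Q} T still reaches {G,P} ∋ P.
T↔P cannot be blocked by any observed set — no back-door set.
No mediator lies on a directed T→…→P path.
Neither criterion identifies P(P|do(T)) in this graph.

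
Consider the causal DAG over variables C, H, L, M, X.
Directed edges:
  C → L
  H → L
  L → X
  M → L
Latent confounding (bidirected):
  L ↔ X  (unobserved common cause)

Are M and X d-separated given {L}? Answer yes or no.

Bayes-Ball from M | {L} reaches {C,H,X}.
X ∈ reach(M|{L}) ⇒ M ⊥̸ X | {L}.

No — M and X are d-connected given {L}.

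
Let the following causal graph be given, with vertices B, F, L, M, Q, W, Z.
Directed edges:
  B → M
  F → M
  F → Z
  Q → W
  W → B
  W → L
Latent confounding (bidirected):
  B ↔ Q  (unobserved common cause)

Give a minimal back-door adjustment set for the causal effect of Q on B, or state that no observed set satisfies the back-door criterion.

Q→B: no observed back-door set.

desc(Q)\{Q}={B,L,M,W}; candidates ⊆ {F,Z}.
Q↔B: latent back-door arc(s) into Q.
size 0: {}; under {} Q still reaches {B,M} ∋ B.
size 1: {F}, {Z}; under {F} Q still reaches {B,M} ∋ B.
size 2: {F,Z}; under {F,Z} Q still reaches {B,M} ∋ B.
Q↔B cannot be blocked by any observed set — no back-door set.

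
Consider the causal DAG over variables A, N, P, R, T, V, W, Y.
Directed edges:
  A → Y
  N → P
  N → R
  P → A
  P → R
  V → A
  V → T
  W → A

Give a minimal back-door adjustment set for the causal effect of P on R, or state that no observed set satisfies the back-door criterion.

P→R: minimal back-door set {N}.

desc(P)\{P}={A,R,Y}; candidates ⊆ {N,T,V,W}.
size 0: {}; under {} P still reaches {N,R} ∋ R.
{N}: P⊥R given {N} in G with P→· removed — back-door holds.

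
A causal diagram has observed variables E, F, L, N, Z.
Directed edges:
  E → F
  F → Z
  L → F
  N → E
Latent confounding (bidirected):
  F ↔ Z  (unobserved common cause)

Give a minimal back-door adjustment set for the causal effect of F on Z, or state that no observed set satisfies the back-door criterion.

desc(F)\{F}={Z}; candidates ⊆ {E,L,N}.
F↔Z: latent back-door arc(s) into F.
size 0: {}; under {} F still reaches {E,L,N,Z} ∋ Z.
size 1: {E}, {L}, {N}; under {E} F still reaches {L,Z} ∋ Z.
size 2: {E,L}, {E,N}, {L,N}; under {E,L} F still reaches {Z} ∋ Z.
F↔Z cannot be blocked by any observed set — no back-door set.

F→Z: no observed back-door set.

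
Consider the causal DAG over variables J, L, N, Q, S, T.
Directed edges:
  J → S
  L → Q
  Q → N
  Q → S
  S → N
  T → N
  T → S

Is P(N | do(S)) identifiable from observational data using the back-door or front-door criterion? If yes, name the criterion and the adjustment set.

P(N|do(S)): backdoor, adjust for {Q, T}.

desc(S)\{S}={N}; candidates ⊆ {J,L,Q,T}.
size 0: {}; under {} S still reaches {J,L,N,Q,T} ∋ N.
size 1: {J}, {L}, {Q} …(+1); under {J} S still reaches {L,N,Q,T} ∋ N.
{Q,T}: S⊥N given {Q,T} in G with S→· removed — back-door holds.
P(N|do(S)) = Σ_{Q,T} P(N|S,Q,T)·P(Q,T).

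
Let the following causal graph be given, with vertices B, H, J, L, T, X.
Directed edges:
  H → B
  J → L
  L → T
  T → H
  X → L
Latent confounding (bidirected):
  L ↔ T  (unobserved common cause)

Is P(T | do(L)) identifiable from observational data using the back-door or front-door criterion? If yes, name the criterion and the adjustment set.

P(T|do(L)): not identifiable (no BD/FD set).

desc(L)\{L}={B,H,T}; candidates ⊆ {J,X}.
L↔T: latent back-door arc(s) into L.
size 0: {}; under {} L still reaches {B,H,J,T,X} ∋ T.
size 1: {J}, {X}; under {J} L still reaches {B,H,T,X} ∋ T.
size 2: {J,X}; under {J,X} L still reaches {B,H,T} ∋ T.
L↔T cannot be blocked by any observed set — no back-door set.
No mediator lies on a directed L→…→T path.
Neither criterion identifies P(T|do(L)) in this graph.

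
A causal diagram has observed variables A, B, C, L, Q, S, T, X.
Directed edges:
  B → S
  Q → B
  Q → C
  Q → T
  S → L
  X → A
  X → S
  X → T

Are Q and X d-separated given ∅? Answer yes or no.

Yes — Q ⊥ X | ∅.

Bayes-Ball from Q | ∅ reaches {B,C,L,S,T}.
X ∉ reach(Q|∅) ⇒ Q ⊥ X | ∅.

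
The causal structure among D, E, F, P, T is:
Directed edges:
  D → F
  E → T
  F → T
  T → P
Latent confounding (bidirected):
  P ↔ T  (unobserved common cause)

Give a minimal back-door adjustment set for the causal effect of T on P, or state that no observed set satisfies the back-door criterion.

T→P: no observed back-door set.

desc(T)\{T}={P}; candidates ⊆ {D,E,F}.
T↔P: latent back-door arc(s) into T.
size 0: {}; under {} T still reaches {D,E,F,P} ∋ P.
size 1: {D}, {E}, {F}; under {D} T still reaches {E,F,P} ∋ P.
size 2: {D,E}, {D,F}, {E,F}; under {D,E} T still reaches {F,P} ∋ P.
T↔P cannot be blocked by any observed set — no back-door set.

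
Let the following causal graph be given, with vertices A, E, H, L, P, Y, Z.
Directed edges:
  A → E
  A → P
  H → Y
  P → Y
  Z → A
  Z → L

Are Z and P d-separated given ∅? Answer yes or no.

No — Z and P are d-connected given ∅.

Bayes-Ball from Z | ∅ reaches {A,E,L,P,Y}.
P ∈ reach(Z|∅) ⇒ Z ⊥̸ P | ∅.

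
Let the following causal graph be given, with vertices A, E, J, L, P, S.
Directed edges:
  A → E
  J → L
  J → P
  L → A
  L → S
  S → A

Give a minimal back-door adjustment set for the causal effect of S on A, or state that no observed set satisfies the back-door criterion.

desc(S)\{S}={A,E}; candidates ⊆ {J,L,P}.
size 0: {}; under {} S still reaches {A,E,J,L,P} ∋ A.
{L}: S⊥A given {L} in G with S→· removed — back-door holds.

S→A: minimal back-door set {L}.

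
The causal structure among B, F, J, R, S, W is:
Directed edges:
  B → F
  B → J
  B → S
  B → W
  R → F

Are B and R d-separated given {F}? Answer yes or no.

Bayes-Ball from B | {F} reaches {J,R,S,W}.
R ∈ reach(B|{F}) ⇒ B ⊥̸ R | {F}.

No — B and R are d-connected given {F}.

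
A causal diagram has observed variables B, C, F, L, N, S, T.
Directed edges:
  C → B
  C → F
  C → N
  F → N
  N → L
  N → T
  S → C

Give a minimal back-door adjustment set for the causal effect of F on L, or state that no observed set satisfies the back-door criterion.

F→L: minimal back-door set {C}.

desc(F)\{F}={L,N,T}; candidates ⊆ {B,C,S}.
size 0: {}; under {} F still reaches {B,C,L,N,S,T} ∋ L.
{C}: F⊥L given {C} in G with F→· removed — back-door holds.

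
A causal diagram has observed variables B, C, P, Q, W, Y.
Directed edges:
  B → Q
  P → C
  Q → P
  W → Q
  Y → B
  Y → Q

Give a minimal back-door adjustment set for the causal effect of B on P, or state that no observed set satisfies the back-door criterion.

B→P: minimal back-door set {Y}.

desc(B)\{B}={C,P,Q}; candidates ⊆ {W,Y}.
size 0: {}; under {} B still reaches {C,P,Q,Y} ∋ P.
{Y}: B⊥P given {Y} in G with B→· removed — back-door holds.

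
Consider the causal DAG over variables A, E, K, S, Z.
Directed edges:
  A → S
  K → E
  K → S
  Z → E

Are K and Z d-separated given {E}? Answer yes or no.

No — K and Z are d-connected given {E}.

Bayes-Ball from K | {E} reaches {S,Z}.
Z ∈ reach(K|{E}) ⇒ K ⊥̸ Z | {E}.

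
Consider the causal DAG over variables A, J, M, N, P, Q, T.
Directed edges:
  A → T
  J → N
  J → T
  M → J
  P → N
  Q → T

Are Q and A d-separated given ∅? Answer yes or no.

Bayes-Ball from Q | ∅ reaches {T}.
A ∉ reach(Q|∅) ⇒ Q ⊥ A | ∅.

Yes — Q ⊥ A | ∅.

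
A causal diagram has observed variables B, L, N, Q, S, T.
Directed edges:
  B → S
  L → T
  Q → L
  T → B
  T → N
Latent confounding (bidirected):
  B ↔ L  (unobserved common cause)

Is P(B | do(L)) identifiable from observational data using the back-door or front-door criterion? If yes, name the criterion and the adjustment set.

P(B|do(L)): frontdoor, adjust for {T}.

desc(L)\{L}={B,N,S,T}; candidates ⊆ {Q}.
L↔B: latent back-door arc(s) into L.
size 0: {}; under {} L still reaches {B,Q,S} ∋ B.
size 1: {Q}; under {Q} L still reaches {B,S} ∋ B.
L↔B cannot be blocked by any observed set — no back-door set.
{T}: (i) intercepts every directed L→B path; (ii) no back-door L→{T}; (iii) {L} blocks every back-door {T}→B. Front-door holds.
P(B|do(L)) = Σ_{T} P(T|L) Σ_{L'} P(B|T,L')P(L').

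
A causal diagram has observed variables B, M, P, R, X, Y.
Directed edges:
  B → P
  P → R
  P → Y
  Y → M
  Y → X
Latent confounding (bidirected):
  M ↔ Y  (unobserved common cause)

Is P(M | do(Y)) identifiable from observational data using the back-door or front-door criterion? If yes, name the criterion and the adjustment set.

P(M|do(Y)): not identifiable (no BD/FD set).

desc(Y)\{Y}={M,X}; candidates ⊆ {B,P,R}.
Y↔M: latent back-door arc(s) into Y.
size 0: {}; under {} Y still reaches {B,M,P,R} ∋ M.
size 1: {B}, {P}, {R}; under {B} Y still reaches {M,P,R} ∋ M.
size 2: {B,P}, {B,R}, {P,R}; under {B,P} Y still reaches {M} ∋ M.
Y↔M cannot be blocked by any observed set — no back-door set.
No mediator lies on a directed Y→…→M path.
Neither criterion identifies P(M|do(Y)) in this graph.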